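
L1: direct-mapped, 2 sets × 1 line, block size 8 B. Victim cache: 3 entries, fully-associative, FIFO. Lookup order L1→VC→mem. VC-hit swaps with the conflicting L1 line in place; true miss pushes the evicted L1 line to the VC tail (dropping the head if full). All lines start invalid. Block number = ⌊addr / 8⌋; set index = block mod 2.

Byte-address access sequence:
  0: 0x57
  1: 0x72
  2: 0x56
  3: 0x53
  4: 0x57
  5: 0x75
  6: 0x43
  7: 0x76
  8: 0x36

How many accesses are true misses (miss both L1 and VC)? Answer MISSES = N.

  [0] addr=0x57 blk=10 s=0: MISS | VC []
  [1] addr=0x72 blk=14 s=0: MISS | VC [10]
  [2] addr=0x56 blk=10 s=0: VC-HIT | VC [14]
  [3] addr=0x53 blk=10 s=0: L1-HIT | VC [14]
  [4] addr=0x57 blk=10 s=0: L1-HIT | VC [14]
  [5] addr=0x75 blk=14 s=0: VC-HIT | VC [10]
  [6] addr=0x43 blk=8 s=0: MISS | VC [10, 14]
  [7] addr=0x76 blk=14 s=0: VC-HIT | VC [10, 8]
  [8] addr=0x36 blk=6 s=0: MISS | VC [10, 8, 14]

MISSES = 4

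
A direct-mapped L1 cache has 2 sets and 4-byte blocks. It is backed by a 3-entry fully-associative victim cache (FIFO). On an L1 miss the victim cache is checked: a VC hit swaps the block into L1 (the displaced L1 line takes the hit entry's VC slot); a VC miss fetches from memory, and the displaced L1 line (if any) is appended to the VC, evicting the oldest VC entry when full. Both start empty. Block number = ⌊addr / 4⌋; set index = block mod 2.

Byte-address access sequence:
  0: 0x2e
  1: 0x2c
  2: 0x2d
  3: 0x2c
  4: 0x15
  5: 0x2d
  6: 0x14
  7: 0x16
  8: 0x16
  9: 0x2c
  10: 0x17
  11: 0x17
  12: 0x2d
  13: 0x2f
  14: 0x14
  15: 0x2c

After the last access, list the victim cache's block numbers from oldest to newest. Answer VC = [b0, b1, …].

#0 0x2e→b11/s1 MISS; vc=[]
#1 0x2c→b11/s1 L1-HIT; vc=[]
#2 0x2d→b11/s1 L1-HIT; vc=[]
#3 0x2c→b11/s1 L1-HIT; vc=[]
#4 0x15→b5/s1 MISS; vc=[11]
#5 0x2d→b11/s1 VC-HIT; vc=[5]
#6 0x14→b5/s1 VC-HIT; vc=[11]
#7 0x16→b5/s1 L1-HIT; vc=[11]
#8 0x16→b5/s1 L1-HIT; vc=[11]
#9 0x2c→b11/s1 VC-HIT; vc=[5]
#10 0x17→b5/s1 VC-HIT; vc=[11]
#11 0x17→b5/s1 L1-HIT; vc=[11]
#12 0x2d→b11/s1 VC-HIT; vc=[5]
#13 0x2f→b11/s1 L1-HIT; vc=[5]
#14 0x14→b5/s1 VC-HIT; vc=[11]
#15 0x2c→b11/s1 VC-HIT; vc=[5]

VC = [5]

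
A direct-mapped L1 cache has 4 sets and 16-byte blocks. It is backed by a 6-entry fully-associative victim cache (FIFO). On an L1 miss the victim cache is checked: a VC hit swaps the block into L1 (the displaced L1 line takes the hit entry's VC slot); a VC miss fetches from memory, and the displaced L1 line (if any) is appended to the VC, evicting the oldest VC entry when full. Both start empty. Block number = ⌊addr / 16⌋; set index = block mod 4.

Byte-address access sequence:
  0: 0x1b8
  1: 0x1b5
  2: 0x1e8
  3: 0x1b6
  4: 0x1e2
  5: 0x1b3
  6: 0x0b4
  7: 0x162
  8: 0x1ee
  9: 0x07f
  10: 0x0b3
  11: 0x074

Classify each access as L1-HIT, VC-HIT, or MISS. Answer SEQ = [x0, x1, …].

  [0] addr=0x1b8 blk=27 s=3: MISS | VC []
  [1] addr=0x1b5 blk=27 s=3: L1-HIT | VC []
  [2] addr=0x1e8 blk=30 s=2: MISS | VC []
  [3] addr=0x1b6 blk=27 s=3: L1-HIT | VC []
  [4] addr=0x1e2 blk=30 s=2: L1-HIT | VC []
  [5] addr=0x1b3 blk=27 s=3: L1-HIT | VC []
  [6] addr=0xb4 blk=11 s=3: MISS | VC [27]
  [7] addr=0x162 blk=22 s=2: MISS | VC [27, 30]
  [8] addr=0x1ee blk=30 s=2: VC-HIT | VC [27, 22]
  [9] addr=0x7f blk=7 s=3: MISS | VC [27, 22, 11]
  [10] addr=0xb3 blk=11 s=3: VC-HIT | VC [27, 22, 7]
  [11] addr=0x74 blk=7 s=3: VC-HIT | VC [27, 22, 11]

SEQ = [MISS, L1-HIT, MISS, L1-HIT, L1-HIT, L1-HIT, MISS, MISS, VC-HIT, MISS, VC-HIT, VC-HIT]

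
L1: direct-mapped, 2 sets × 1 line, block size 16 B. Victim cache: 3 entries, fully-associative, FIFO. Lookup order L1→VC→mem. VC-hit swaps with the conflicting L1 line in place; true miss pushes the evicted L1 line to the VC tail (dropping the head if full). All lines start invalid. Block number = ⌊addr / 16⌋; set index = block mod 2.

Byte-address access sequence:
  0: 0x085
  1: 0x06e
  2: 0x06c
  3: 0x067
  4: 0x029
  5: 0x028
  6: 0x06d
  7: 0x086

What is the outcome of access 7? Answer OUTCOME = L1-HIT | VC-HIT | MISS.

OUTCOME = VC-HIT

#0 0x85→b8/s0 MISS; vc=[]
#1 0x6e→b6/s0 MISS; vc=[8]
#2 0x6c→b6/s0 L1-HIT; vc=[8]
#3 0x67→b6/s0 L1-HIT; vc=[8]
#4 0x29→b2/s0 MISS; vc=[8,6]
#5 0x28→b2/s0 L1-HIT; vc=[8,6]
#6 0x6d→b6/s0 VC-HIT; vc=[8,2]
#7 0x86→b8/s0 VC-HIT; vc=[6,2]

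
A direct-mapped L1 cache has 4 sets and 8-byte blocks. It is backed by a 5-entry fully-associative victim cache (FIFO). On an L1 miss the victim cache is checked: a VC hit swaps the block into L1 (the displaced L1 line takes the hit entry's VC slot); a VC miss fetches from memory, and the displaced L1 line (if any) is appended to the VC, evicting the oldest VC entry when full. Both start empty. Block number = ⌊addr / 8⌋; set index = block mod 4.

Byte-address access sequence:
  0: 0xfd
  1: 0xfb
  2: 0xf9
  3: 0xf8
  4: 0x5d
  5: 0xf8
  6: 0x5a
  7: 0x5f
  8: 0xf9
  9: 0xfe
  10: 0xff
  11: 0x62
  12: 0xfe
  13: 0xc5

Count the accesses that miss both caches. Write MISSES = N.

MISSES = 4

#0 0xfd→b31/s3 MISS; vc=[]
#1 0xfb→b31/s3 L1-HIT; vc=[]
#2 0xf9→b31/s3 L1-HIT; vc=[]
#3 0xf8→b31/s3 L1-HIT; vc=[]
#4 0x5d→b11/s3 MISS; vc=[31]
#5 0xf8→b31/s3 VC-HIT; vc=[11]
#6 0x5a→b11/s3 VC-HIT; vc=[31]
#7 0x5f→b11/s3 L1-HIT; vc=[31]
#8 0xf9→b31/s3 VC-HIT; vc=[11]
#9 0xfe→b31/s3 L1-HIT; vc=[11]
#10 0xff→b31/s3 L1-HIT; vc=[11]
#11 0x62→b12/s0 MISS; vc=[11]
#12 0xfe→b31/s3 L1-HIT; vc=[11]
#13 0xc5→b24/s0 MISS; vc=[11,12]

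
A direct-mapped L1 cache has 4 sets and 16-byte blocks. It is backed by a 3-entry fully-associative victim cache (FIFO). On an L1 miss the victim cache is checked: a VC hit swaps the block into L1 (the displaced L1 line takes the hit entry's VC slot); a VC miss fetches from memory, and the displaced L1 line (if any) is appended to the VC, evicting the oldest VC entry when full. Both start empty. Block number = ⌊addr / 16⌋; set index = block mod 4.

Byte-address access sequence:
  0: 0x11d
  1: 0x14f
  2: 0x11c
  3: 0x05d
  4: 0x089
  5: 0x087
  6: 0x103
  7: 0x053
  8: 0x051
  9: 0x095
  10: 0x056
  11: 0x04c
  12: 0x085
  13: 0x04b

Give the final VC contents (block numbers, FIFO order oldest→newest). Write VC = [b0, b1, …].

0: 0x11d (blk 17, set 1) → MISS  vc=[]
1: 0x14f (blk 20, set 0) → MISS  vc=[]
2: 0x11c (blk 17, set 1) → L1-HIT  vc=[]
3: 0x5d (blk 5, set 1) → MISS  vc=[17]
4: 0x89 (blk 8, set 0) → MISS  vc=[17, 20]
5: 0x87 (blk 8, set 0) → L1-HIT  vc=[17, 20]
6: 0x103 (blk 16, set 0) → MISS  vc=[17, 20, 8]
7: 0x53 (blk 5, set 1) → L1-HIT  vc=[17, 20, 8]
8: 0x51 (blk 5, set 1) → L1-HIT  vc=[17, 20, 8]
9: 0x95 (blk 9, set 1) → MISS  vc=[20, 8, 5]
10: 0x56 (blk 5, set 1) → VC-HIT  vc=[20, 8, 9]
11: 0x4c (blk 4, set 0) → MISS  vc=[8, 9, 16]
12: 0x85 (blk 8, set 0) → VC-HIT  vc=[4, 9, 16]
13: 0x4b (blk 4, set 0) → VC-HIT  vc=[8, 9, 16]

VC = [8, 9, 16]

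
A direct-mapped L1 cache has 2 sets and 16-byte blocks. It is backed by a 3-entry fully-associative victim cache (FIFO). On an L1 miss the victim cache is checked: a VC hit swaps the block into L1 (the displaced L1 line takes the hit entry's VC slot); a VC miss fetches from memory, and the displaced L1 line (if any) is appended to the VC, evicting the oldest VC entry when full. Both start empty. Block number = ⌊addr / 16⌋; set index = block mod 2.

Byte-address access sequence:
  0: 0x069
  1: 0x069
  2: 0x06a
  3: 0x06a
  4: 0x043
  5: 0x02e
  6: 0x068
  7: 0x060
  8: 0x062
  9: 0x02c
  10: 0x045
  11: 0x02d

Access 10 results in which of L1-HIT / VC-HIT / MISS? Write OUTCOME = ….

OUTCOME = VC-HIT

0: 0x69 (blk 6, set 0) → MISS  vc=[]
1: 0x69 (blk 6, set 0) → L1-HIT  vc=[]
2: 0x6a (blk 6, set 0) → L1-HIT  vc=[]
3: 0x6a (blk 6, set 0) → L1-HIT  vc=[]
4: 0x43 (blk 4, set 0) → MISS  vc=[6]
5: 0x2e (blk 2, set 0) → MISS  vc=[6, 4]
6: 0x68 (blk 6, set 0) → VC-HIT  vc=[2, 4]
7: 0x60 (blk 6, set 0) → L1-HIT  vc=[2, 4]
8: 0x62 (blk 6, set 0) → L1-HIT  vc=[2, 4]
9: 0x2c (blk 2, set 0) → VC-HIT  vc=[6, 4]
10: 0x45 (blk 4, set 0) → VC-HIT  vc=[6, 2]
11: 0x2d (blk 2, set 0) → VC-HIT  vc=[6, 4]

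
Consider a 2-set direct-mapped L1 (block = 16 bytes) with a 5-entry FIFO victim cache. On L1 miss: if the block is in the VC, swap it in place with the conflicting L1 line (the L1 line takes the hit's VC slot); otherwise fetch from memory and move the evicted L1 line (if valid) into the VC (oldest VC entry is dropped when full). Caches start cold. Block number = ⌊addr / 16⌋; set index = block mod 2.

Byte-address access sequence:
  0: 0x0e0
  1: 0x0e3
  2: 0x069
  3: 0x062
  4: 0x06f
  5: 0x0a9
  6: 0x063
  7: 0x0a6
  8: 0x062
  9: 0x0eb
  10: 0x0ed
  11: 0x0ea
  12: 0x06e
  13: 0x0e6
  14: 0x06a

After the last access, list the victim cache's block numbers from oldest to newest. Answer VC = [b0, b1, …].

VC = [14, 10]

#0 0xe0→b14/s0 MISS; vc=[]
#1 0xe3→b14/s0 L1-HIT; vc=[]
#2 0x69→b6/s0 MISS; vc=[14]
#3 0x62→b6/s0 L1-HIT; vc=[14]
#4 0x6f→b6/s0 L1-HIT; vc=[14]
#5 0xa9→b10/s0 MISS; vc=[14,6]
#6 0x63→b6/s0 VC-HIT; vc=[14,10]
#7 0xa6→b10/s0 VC-HIT; vc=[14,6]
#8 0x62→b6/s0 VC-HIT; vc=[14,10]
#9 0xeb→b14/s0 VC-HIT; vc=[6,10]
#10 0xed→b14/s0 L1-HIT; vc=[6,10]
#11 0xea→b14/s0 L1-HIT; vc=[6,10]
#12 0x6e→b6/s0 VC-HIT; vc=[14,10]
#13 0xe6→b14/s0 VC-HIT; vc=[6,10]
#14 0x6a→b6/s0 VC-HIT; vc=[14,10]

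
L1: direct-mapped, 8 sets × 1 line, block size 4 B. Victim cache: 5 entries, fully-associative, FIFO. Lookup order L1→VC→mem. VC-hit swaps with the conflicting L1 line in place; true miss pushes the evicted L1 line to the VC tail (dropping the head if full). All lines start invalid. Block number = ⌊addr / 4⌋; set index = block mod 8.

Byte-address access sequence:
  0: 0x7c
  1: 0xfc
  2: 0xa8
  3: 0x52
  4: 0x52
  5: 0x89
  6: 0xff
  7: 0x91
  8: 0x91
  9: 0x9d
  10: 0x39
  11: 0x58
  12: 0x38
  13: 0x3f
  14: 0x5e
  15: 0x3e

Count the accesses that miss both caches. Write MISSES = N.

#0 0x7c→b31/s7 MISS; vc=[]
#1 0xfc→b63/s7 MISS; vc=[31]
#2 0xa8→b42/s2 MISS; vc=[31]
#3 0x52→b20/s4 MISS; vc=[31]
#4 0x52→b20/s4 L1-HIT; vc=[31]
#5 0x89→b34/s2 MISS; vc=[31,42]
#6 0xff→b63/s7 L1-HIT; vc=[31,42]
#7 0x91→b36/s4 MISS; vc=[31,42,20]
#8 0x91→b36/s4 L1-HIT; vc=[31,42,20]
#9 0x9d→b39/s7 MISS; vc=[31,42,20,63]
#10 0x39→b14/s6 MISS; vc=[31,42,20,63]
#11 0x58→b22/s6 MISS; vc=[31,42,20,63,14]
#12 0x38→b14/s6 VC-HIT; vc=[31,42,20,63,22]
#13 0x3f→b15/s7 MISS; vc=[42,20,63,22,39]
#14 0x5e→b23/s7 MISS; vc=[20,63,22,39,15]
#15 0x3e→b15/s7 VC-HIT; vc=[20,63,22,39,23]

MISSES = 11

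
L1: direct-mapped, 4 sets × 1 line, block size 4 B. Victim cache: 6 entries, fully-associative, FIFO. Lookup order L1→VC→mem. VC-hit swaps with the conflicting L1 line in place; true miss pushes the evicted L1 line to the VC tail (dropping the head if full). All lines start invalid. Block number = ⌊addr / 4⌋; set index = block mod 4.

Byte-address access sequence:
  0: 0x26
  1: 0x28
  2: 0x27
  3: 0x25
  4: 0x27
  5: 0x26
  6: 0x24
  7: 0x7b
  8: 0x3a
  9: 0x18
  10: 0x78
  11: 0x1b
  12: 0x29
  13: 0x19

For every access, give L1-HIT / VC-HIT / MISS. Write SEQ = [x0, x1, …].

#0 0x26→b9/s1 MISS; vc=[]
#1 0x28→b10/s2 MISS; vc=[]
#2 0x27→b9/s1 L1-HIT; vc=[]
#3 0x25→b9/s1 L1-HIT; vc=[]
#4 0x27→b9/s1 L1-HIT; vc=[]
#5 0x26→b9/s1 L1-HIT; vc=[]
#6 0x24→b9/s1 L1-HIT; vc=[]
#7 0x7b→b30/s2 MISS; vc=[10]
#8 0x3a→b14/s2 MISS; vc=[10,30]
#9 0x18→b6/s2 MISS; vc=[10,30,14]
#10 0x78→b30/s2 VC-HIT; vc=[10,6,14]
#11 0x1b→b6/s2 VC-HIT; vc=[10,30,14]
#12 0x29→b10/s2 VC-HIT; vc=[6,30,14]
#13 0x19→b6/s2 VC-HIT; vc=[10,30,14]

SEQ = [MISS, MISS, L1-HIT, L1-HIT, L1-HIT, L1-HIT, L1-HIT, MISS, MISS, MISS, VC-HIT, VC-HIT, VC-HIT, VC-HIT]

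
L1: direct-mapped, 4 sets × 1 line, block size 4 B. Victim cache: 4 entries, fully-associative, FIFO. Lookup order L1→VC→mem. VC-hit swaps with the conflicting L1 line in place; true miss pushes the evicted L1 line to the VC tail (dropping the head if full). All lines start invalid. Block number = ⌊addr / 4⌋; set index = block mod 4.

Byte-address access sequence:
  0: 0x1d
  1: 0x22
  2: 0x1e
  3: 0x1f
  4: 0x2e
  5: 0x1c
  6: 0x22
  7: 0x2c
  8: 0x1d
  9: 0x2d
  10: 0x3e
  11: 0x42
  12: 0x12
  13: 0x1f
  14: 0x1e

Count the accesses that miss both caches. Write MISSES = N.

0: 0x1d (blk 7, set 3) → MISS  vc=[]
1: 0x22 (blk 8, set 0) → MISS  vc=[]
2: 0x1e (blk 7, set 3) → L1-HIT  vc=[]
3: 0x1f (blk 7, set 3) → L1-HIT  vc=[]
4: 0x2e (blk 11, set 3) → MISS  vc=[7]
5: 0x1c (blk 7, set 3) → VC-HIT  vc=[11]
6: 0x22 (blk 8, set 0) → L1-HIT  vc=[11]
7: 0x2c (blk 11, set 3) → VC-HIT  vc=[7]
8: 0x1d (blk 7, set 3) → VC-HIT  vc=[11]
9: 0x2d (blk 11, set 3) → VC-HIT  vc=[7]
10: 0x3e (blk 15, set 3) → MISS  vc=[7, 11]
11: 0x42 (blk 16, set 0) → MISS  vc=[7, 11, 8]
12: 0x12 (blk 4, set 0) → MISS  vc=[7, 11, 8, 16]
13: 0x1f (blk 7, set 3) → VC-HIT  vc=[15, 11, 8, 16]
14: 0x1e (blk 7, set 3) → L1-HIT  vc=[15, 11, 8, 16]

MISSES = 6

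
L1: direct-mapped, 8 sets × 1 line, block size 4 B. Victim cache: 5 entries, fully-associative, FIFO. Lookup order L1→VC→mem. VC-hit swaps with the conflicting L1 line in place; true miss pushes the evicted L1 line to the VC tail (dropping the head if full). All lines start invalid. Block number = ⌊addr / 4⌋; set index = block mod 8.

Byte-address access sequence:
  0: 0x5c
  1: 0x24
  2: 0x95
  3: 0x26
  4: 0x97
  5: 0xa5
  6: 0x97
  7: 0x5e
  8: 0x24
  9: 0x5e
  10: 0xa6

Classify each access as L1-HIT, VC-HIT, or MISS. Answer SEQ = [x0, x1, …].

0: 0x5c (blk 23, set 7) → MISS  vc=[]
1: 0x24 (blk 9, set 1) → MISS  vc=[]
2: 0x95 (blk 37, set 5) → MISS  vc=[]
3: 0x26 (blk 9, set 1) → L1-HIT  vc=[]
4: 0x97 (blk 37, set 5) → L1-HIT  vc=[]
5: 0xa5 (blk 41, set 1) → MISS  vc=[9]
6: 0x97 (blk 37, set 5) → L1-HIT  vc=[9]
7: 0x5e (blk 23, set 7) → L1-HIT  vc=[9]
8: 0x24 (blk 9, set 1) → VC-HIT  vc=[41]
9: 0x5e (blk 23, set 7) → L1-HIT  vc=[41]
10: 0xa6 (blk 41, set 1) → VC-HIT  vc=[9]

SEQ = [MISS, MISS, MISS, L1-HIT, L1-HIT, MISS, L1-HIT, L1-HIT, VC-HIT, L1-HIT, VC-HIT]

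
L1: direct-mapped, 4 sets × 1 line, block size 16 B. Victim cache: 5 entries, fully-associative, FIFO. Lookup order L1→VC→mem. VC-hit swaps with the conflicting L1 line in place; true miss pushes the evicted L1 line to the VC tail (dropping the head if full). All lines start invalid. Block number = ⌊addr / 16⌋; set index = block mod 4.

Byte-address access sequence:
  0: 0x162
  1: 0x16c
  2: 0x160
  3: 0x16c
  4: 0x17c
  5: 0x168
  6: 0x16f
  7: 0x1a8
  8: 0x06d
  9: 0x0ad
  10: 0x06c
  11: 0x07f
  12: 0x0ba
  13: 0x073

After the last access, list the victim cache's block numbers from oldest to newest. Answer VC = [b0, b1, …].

VC = [22, 26, 10, 23, 11]

#0 0x162→b22/s2 MISS; vc=[]
#1 0x16c→b22/s2 L1-HIT; vc=[]
#2 0x160→b22/s2 L1-HIT; vc=[]
#3 0x16c→b22/s2 L1-HIT; vc=[]
#4 0x17c→b23/s3 MISS; vc=[]
#5 0x168→b22/s2 L1-HIT; vc=[]
#6 0x16f→b22/s2 L1-HIT; vc=[]
#7 0x1a8→b26/s2 MISS; vc=[22]
#8 0x6d→b6/s2 MISS; vc=[22,26]
#9 0xad→b10/s2 MISS; vc=[22,26,6]
#10 0x6c→b6/s2 VC-HIT; vc=[22,26,10]
#11 0x7f→b7/s3 MISS; vc=[22,26,10,23]
#12 0xba→b11/s3 MISS; vc=[22,26,10,23,7]
#13 0x73→b7/s3 VC-HIT; vc=[22,26,10,23,11]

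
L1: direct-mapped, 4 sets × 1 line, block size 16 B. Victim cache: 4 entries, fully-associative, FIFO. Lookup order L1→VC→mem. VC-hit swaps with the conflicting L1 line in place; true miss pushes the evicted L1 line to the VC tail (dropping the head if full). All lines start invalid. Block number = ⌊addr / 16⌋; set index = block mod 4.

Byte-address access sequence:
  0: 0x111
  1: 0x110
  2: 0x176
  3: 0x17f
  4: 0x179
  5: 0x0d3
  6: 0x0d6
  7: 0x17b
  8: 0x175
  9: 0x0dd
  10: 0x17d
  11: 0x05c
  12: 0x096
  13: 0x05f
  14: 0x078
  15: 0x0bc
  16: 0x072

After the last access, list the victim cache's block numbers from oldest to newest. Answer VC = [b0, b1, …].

#0 0x111→b17/s1 MISS; vc=[]
#1 0x110→b17/s1 L1-HIT; vc=[]
#2 0x176→b23/s3 MISS; vc=[]
#3 0x17f→b23/s3 L1-HIT; vc=[]
#4 0x179→b23/s3 L1-HIT; vc=[]
#5 0xd3→b13/s1 MISS; vc=[17]
#6 0xd6→b13/s1 L1-HIT; vc=[17]
#7 0x17b→b23/s3 L1-HIT; vc=[17]
#8 0x175→b23/s3 L1-HIT; vc=[17]
#9 0xdd→b13/s1 L1-HIT; vc=[17]
#10 0x17d→b23/s3 L1-HIT; vc=[17]
#11 0x5c→b5/s1 MISS; vc=[17,13]
#12 0x96→b9/s1 MISS; vc=[17,13,5]
#13 0x5f→b5/s1 VC-HIT; vc=[17,13,9]
#14 0x78→b7/s3 MISS; vc=[17,13,9,23]
#15 0xbc→b11/s3 MISS; vc=[13,9,23,7]
#16 0x72→b7/s3 VC-HIT; vc=[13,9,23,11]

VC = [13, 9, 23, 11]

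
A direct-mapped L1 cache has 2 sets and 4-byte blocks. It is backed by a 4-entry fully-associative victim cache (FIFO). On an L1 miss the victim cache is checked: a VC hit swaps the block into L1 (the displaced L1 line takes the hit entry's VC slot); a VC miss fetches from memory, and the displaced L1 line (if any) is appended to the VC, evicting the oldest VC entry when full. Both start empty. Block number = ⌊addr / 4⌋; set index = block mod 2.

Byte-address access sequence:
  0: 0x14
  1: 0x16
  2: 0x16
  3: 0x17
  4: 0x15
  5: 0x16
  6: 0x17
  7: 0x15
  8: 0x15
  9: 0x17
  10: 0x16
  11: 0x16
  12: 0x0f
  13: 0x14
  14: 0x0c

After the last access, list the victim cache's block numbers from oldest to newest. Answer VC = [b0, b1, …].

0: 0x14 (blk 5, set 1) → MISS  vc=[]
1: 0x16 (blk 5, set 1) → L1-HIT  vc=[]
2: 0x16 (blk 5, set 1) → L1-HIT  vc=[]
3: 0x17 (blk 5, set 1) → L1-HIT  vc=[]
4: 0x15 (blk 5, set 1) → L1-HIT  vc=[]
5: 0x16 (blk 5, set 1) → L1-HIT  vc=[]
6: 0x17 (blk 5, set 1) → L1-HIT  vc=[]
7: 0x15 (blk 5, set 1) → L1-HIT  vc=[]
8: 0x15 (blk 5, set 1) → L1-HIT  vc=[]
9: 0x17 (blk 5, set 1) → L1-HIT  vc=[]
10: 0x16 (blk 5, set 1) → L1-HIT  vc=[]
11: 0x16 (blk 5, set 1) → L1-HIT  vc=[]
12: 0xf (blk 3, set 1) → MISS  vc=[5]
13: 0x14 (blk 5, set 1) → VC-HIT  vc=[3]
14: 0xc (blk 3, set 1) → VC-HIT  vc=[5]

VC = [5]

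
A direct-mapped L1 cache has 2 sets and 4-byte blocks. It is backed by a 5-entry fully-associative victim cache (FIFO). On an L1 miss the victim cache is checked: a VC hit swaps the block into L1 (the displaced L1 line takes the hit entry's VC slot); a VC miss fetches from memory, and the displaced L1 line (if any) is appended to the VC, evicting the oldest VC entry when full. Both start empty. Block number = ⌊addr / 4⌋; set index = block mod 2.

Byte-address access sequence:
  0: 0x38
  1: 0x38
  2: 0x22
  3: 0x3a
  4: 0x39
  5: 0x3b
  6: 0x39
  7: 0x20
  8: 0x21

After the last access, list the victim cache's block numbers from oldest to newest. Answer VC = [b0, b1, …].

VC = [14]

0: 0x38 (blk 14, set 0) → MISS  vc=[]
1: 0x38 (blk 14, set 0) → L1-HIT  vc=[]
2: 0x22 (blk 8, set 0) → MISS  vc=[14]
3: 0x3a (blk 14, set 0) → VC-HIT  vc=[8]
4: 0x39 (blk 14, set 0) → L1-HIT  vc=[8]
5: 0x3b (blk 14, set 0) → L1-HIT  vc=[8]
6: 0x39 (blk 14, set 0) → L1-HIT  vc=[8]
7: 0x20 (blk 8, set 0) → VC-HIT  vc=[14]
8: 0x21 (blk 8, set 0) → L1-HIT  vc=[14]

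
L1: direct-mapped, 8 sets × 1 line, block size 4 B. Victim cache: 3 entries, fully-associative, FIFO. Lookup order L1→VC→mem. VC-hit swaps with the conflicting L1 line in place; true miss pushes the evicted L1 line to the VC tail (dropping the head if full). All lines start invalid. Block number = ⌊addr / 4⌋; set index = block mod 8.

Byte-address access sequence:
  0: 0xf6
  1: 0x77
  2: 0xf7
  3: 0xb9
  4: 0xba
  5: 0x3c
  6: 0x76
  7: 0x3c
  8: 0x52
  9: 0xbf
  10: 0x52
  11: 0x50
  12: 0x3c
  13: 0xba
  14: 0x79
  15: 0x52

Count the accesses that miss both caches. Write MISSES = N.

MISSES = 7

  [0] addr=0xf6 blk=61 s=5: MISS | VC []
  [1] addr=0x77 blk=29 s=5: MISS | VC [61]
  [2] addr=0xf7 blk=61 s=5: VC-HIT | VC [29]
  [3] addr=0xb9 blk=46 s=6: MISS | VC [29]
  [4] addr=0xba blk=46 s=6: L1-HIT | VC [29]
  [5] addr=0x3c blk=15 s=7: MISS | VC [29]
  [6] addr=0x76 blk=29 s=5: VC-HIT | VC [61]
  [7] addr=0x3c blk=15 s=7: L1-HIT | VC [61]
  [8] addr=0x52 blk=20 s=4: MISS | VC [61]
  [9] addr=0xbf blk=47 s=7: MISS | VC [61, 15]
  [10] addr=0x52 blk=20 s=4: L1-HIT | VC [61, 15]
  [11] addr=0x50 blk=20 s=4: L1-HIT | VC [61, 15]
  [12] addr=0x3c blk=15 s=7: VC-HIT | VC [61, 47]
  [13] addr=0xba blk=46 s=6: L1-HIT | VC [61, 47]
  [14] addr=0x79 blk=30 s=6: MISS | VC [61, 47, 46]
  [15] addr=0x52 blk=20 s=4: L1-HIT | VC [61, 47, 46]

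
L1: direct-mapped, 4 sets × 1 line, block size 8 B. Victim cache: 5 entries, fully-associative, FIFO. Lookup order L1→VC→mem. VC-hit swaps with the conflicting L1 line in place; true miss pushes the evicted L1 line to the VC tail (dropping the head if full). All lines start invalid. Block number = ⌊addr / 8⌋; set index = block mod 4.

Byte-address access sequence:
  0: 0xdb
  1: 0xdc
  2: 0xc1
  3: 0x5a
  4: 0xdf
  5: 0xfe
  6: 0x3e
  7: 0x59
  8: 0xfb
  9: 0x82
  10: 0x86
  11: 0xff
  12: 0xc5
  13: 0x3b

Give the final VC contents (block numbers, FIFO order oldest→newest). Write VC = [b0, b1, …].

VC = [31, 27, 11, 16]

0: 0xdb (blk 27, set 3) → MISS  vc=[]
1: 0xdc (blk 27, set 3) → L1-HIT  vc=[]
2: 0xc1 (blk 24, set 0) → MISS  vc=[]
3: 0x5a (blk 11, set 3) → MISS  vc=[27]
4: 0xdf (blk 27, set 3) → VC-HIT  vc=[11]
5: 0xfe (blk 31, set 3) → MISS  vc=[11, 27]
6: 0x3e (blk 7, set 3) → MISS  vc=[11, 27, 31]
7: 0x59 (blk 11, set 3) → VC-HIT  vc=[7, 27, 31]
8: 0xfb (blk 31, set 3) → VC-HIT  vc=[7, 27, 11]
9: 0x82 (blk 16, set 0) → MISS  vc=[7, 27, 11, 24]
10: 0x86 (blk 16, set 0) → L1-HIT  vc=[7, 27, 11, 24]
11: 0xff (blk 31, set 3) → L1-HIT  vc=[7, 27, 11, 24]
12: 0xc5 (blk 24, set 0) → VC-HIT  vc=[7, 27, 11, 16]
13: 0x3b (blk 7, set 3) → VC-HIT  vc=[31, 27, 11, 16]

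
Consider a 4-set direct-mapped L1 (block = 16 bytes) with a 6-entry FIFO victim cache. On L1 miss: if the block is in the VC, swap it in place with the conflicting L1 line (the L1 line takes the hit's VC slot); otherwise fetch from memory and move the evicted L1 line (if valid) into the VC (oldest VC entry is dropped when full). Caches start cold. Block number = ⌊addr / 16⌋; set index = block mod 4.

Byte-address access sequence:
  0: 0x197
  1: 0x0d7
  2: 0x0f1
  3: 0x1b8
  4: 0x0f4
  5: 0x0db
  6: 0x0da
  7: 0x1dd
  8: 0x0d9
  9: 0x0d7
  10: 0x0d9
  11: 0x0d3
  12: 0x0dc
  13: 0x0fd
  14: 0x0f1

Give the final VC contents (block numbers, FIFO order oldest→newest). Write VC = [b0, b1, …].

  [0] addr=0x197 blk=25 s=1: MISS | VC []
  [1] addr=0xd7 blk=13 s=1: MISS | VC [25]
  [2] addr=0xf1 blk=15 s=3: MISS | VC [25]
  [3] addr=0x1b8 blk=27 s=3: MISS | VC [25, 15]
  [4] addr=0xf4 blk=15 s=3: VC-HIT | VC [25, 27]
  [5] addr=0xdb blk=13 s=1: L1-HIT | VC [25, 27]
  [6] addr=0xda blk=13 s=1: L1-HIT | VC [25, 27]
  [7] addr=0x1dd blk=29 s=1: MISS | VC [25, 27, 13]
  [8] addr=0xd9 blk=13 s=1: VC-HIT | VC [25, 27, 29]
  [9] addr=0xd7 blk=13 s=1: L1-HIT | VC [25, 27, 29]
  [10] addr=0xd9 blk=13 s=1: L1-HIT | VC [25, 27, 29]
  [11] addr=0xd3 blk=13 s=1: L1-HIT | VC [25, 27, 29]
  [12] addr=0xdc blk=13 s=1: L1-HIT | VC [25, 27, 29]
  [13] addr=0xfd blk=15 s=3: L1-HIT | VC [25, 27, 29]
  [14] addr=0xf1 blk=15 s=3: L1-HIT | VC [25, 27, 29]

VC = [25, 27, 29]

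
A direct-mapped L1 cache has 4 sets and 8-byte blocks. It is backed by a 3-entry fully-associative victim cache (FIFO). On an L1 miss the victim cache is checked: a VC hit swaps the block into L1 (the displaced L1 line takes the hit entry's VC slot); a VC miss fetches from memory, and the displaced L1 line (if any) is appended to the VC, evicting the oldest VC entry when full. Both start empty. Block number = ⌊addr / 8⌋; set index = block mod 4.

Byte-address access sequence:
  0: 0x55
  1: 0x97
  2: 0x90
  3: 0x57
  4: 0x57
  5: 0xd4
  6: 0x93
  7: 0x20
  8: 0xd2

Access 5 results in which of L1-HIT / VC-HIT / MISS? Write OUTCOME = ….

#0 0x55→b10/s2 MISS; vc=[]
#1 0x97→b18/s2 MISS; vc=[10]
#2 0x90→b18/s2 L1-HIT; vc=[10]
#3 0x57→b10/s2 VC-HIT; vc=[18]
#4 0x57→b10/s2 L1-HIT; vc=[18]
#5 0xd4→b26/s2 MISS; vc=[18,10]
#6 0x93→b18/s2 VC-HIT; vc=[26,10]
#7 0x20→b4/s0 MISS; vc=[26,10]
#8 0xd2→b26/s2 VC-HIT; vc=[18,10]

OUTCOME = MISS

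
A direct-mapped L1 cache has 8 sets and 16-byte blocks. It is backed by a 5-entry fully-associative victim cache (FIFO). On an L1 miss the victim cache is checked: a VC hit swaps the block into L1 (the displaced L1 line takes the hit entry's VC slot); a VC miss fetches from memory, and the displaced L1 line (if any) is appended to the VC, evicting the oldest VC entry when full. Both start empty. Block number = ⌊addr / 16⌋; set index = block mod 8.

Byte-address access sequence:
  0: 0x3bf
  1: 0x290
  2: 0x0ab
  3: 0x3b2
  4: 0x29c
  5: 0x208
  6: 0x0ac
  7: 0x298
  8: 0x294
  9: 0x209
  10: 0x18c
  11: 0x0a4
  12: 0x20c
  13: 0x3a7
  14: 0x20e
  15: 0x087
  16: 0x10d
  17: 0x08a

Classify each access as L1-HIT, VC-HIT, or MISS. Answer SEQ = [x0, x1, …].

SEQ = [MISS, MISS, MISS, L1-HIT, L1-HIT, MISS, L1-HIT, L1-HIT, L1-HIT, L1-HIT, MISS, L1-HIT, VC-HIT, MISS, L1-HIT, MISS, MISS, VC-HIT]

0: 0x3bf (blk 59, set 3) → MISS  vc=[]
1: 0x290 (blk 41, set 1) → MISS  vc=[]
2: 0xab (blk 10, set 2) → MISS  vc=[]
3: 0x3b2 (blk 59, set 3) → L1-HIT  vc=[]
4: 0x29c (blk 41, set 1) → L1-HIT  vc=[]
5: 0x208 (blk 32, set 0) → MISS  vc=[]
6: 0xac (blk 10, set 2) → L1-HIT  vc=[]
7: 0x298 (blk 41, set 1) → L1-HIT  vc=[]
8: 0x294 (blk 41, set 1) → L1-HIT  vc=[]
9: 0x209 (blk 32, set 0) → L1-HIT  vc=[]
10: 0x18c (blk 24, set 0) → MISS  vc=[32]
11: 0xa4 (blk 10, set 2) → L1-HIT  vc=[32]
12: 0x20c (blk 32, set 0) → VC-HIT  vc=[24]
13: 0x3a7 (blk 58, set 2) → MISS  vc=[24, 10]
14: 0x20e (blk 32, set 0) → L1-HIT  vc=[24, 10]
15: 0x87 (blk 8, set 0) → MISS  vc=[24, 10, 32]
16: 0x10d (blk 16, set 0) → MISS  vc=[24, 10, 32, 8]
17: 0x8a (blk 8, set 0) → VC-HIT  vc=[24, 10, 32, 16]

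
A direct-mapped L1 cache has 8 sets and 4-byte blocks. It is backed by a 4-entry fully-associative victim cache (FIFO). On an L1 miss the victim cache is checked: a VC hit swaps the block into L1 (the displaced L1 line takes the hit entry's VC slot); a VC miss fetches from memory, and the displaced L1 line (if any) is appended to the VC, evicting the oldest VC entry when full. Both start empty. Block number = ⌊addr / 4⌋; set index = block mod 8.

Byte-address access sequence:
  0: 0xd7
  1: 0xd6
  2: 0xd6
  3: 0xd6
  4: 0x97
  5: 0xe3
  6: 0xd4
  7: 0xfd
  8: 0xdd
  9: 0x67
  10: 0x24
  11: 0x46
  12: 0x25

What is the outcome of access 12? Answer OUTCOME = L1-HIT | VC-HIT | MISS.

#0 0xd7→b53/s5 MISS; vc=[]
#1 0xd6→b53/s5 L1-HIT; vc=[]
#2 0xd6→b53/s5 L1-HIT; vc=[]
#3 0xd6→b53/s5 L1-HIT; vc=[]
#4 0x97→b37/s5 MISS; vc=[53]
#5 0xe3→b56/s0 MISS; vc=[53]
#6 0xd4→b53/s5 VC-HIT; vc=[37]
#7 0xfd→b63/s7 MISS; vc=[37]
#8 0xdd→b55/s7 MISS; vc=[37,63]
#9 0x67→b25/s1 MISS; vc=[37,63]
#10 0x24→b9/s1 MISS; vc=[37,63,25]
#11 0x46→b17/s1 MISS; vc=[37,63,25,9]
#12 0x25→b9/s1 VC-HIT; vc=[37,63,25,17]

OUTCOME = VC-HIT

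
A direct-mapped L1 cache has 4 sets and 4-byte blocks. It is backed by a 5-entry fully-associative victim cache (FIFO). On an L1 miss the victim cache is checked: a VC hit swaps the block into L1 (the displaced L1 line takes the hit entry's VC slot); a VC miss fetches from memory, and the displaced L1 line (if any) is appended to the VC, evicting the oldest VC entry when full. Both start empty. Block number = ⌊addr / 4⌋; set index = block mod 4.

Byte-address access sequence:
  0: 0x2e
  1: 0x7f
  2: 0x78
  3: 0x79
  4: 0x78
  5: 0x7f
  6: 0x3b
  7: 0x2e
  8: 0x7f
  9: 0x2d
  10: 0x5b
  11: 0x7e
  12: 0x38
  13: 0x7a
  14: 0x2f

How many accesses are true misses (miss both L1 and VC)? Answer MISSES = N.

0: 0x2e (blk 11, set 3) → MISS  vc=[]
1: 0x7f (blk 31, set 3) → MISS  vc=[11]
2: 0x78 (blk 30, set 2) → MISS  vc=[11]
3: 0x79 (blk 30, set 2) → L1-HIT  vc=[11]
4: 0x78 (blk 30, set 2) → L1-HIT  vc=[11]
5: 0x7f (blk 31, set 3) → L1-HIT  vc=[11]
6: 0x3b (blk 14, set 2) → MISS  vc=[11, 30]
7: 0x2e (blk 11, set 3) → VC-HIT  vc=[31, 30]
8: 0x7f (blk 31, set 3) → VC-HIT  vc=[11, 30]
9: 0x2d (blk 11, set 3) → VC-HIT  vc=[31, 30]
10: 0x5b (blk 22, set 2) → MISS  vc=[31, 30, 14]
11: 0x7e (blk 31, set 3) → VC-HIT  vc=[11, 30, 14]
12: 0x38 (blk 14, set 2) → VC-HIT  vc=[11, 30, 22]
13: 0x7a (blk 30, set 2) → VC-HIT  vc=[11, 14, 22]
14: 0x2f (blk 11, set 3) → VC-HIT  vc=[31, 14, 22]

MISSES = 5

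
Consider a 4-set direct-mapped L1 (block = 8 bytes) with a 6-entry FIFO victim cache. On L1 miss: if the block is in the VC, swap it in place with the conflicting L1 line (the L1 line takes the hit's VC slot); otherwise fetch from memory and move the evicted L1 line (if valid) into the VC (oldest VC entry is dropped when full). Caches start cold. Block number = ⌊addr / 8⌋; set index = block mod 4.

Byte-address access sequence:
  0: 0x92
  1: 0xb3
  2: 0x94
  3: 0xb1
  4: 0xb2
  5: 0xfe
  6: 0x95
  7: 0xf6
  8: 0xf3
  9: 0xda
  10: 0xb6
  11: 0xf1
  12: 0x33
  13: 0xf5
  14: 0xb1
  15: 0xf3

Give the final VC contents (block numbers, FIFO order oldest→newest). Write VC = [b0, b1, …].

  [0] addr=0x92 blk=18 s=2: MISS | VC []
  [1] addr=0xb3 blk=22 s=2: MISS | VC [18]
  [2] addr=0x94 blk=18 s=2: VC-HIT | VC [22]
  [3] addr=0xb1 blk=22 s=2: VC-HIT | VC [18]
  [4] addr=0xb2 blk=22 s=2: L1-HIT | VC [18]
  [5] addr=0xfe blk=31 s=3: MISS | VC [18]
  [6] addr=0x95 blk=18 s=2: VC-HIT | VC [22]
  [7] addr=0xf6 blk=30 s=2: MISS | VC [22, 18]
  [8] addr=0xf3 blk=30 s=2: L1-HIT | VC [22, 18]
  [9] addr=0xda blk=27 s=3: MISS | VC [22, 18, 31]
  [10] addr=0xb6 blk=22 s=2: VC-HIT | VC [30, 18, 31]
  [11] addr=0xf1 blk=30 s=2: VC-HIT | VC [22, 18, 31]
  [12] addr=0x33 blk=6 s=2: MISS | VC [22, 18, 31, 30]
  [13] addr=0xf5 blk=30 s=2: VC-HIT | VC [22, 18, 31, 6]
  [14] addr=0xb1 blk=22 s=2: VC-HIT | VC [30, 18, 31, 6]
  [15] addr=0xf3 blk=30 s=2: VC-HIT | VC [22, 18, 31, 6]

VC = [22, 18, 31, 6]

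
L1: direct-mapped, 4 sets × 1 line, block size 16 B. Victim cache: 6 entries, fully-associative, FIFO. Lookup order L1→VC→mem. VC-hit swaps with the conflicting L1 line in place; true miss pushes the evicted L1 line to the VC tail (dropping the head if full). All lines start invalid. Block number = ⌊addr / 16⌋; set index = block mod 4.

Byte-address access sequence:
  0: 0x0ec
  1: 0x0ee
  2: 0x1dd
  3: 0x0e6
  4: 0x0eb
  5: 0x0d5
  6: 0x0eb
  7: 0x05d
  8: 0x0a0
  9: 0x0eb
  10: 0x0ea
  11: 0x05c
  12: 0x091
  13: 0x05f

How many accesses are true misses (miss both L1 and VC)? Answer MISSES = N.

MISSES = 6

#0 0xec→b14/s2 MISS; vc=[]
#1 0xee→b14/s2 L1-HIT; vc=[]
#2 0x1dd→b29/s1 MISS; vc=[]
#3 0xe6→b14/s2 L1-HIT; vc=[]
#4 0xeb→b14/s2 L1-HIT; vc=[]
#5 0xd5→b13/s1 MISS; vc=[29]
#6 0xeb→b14/s2 L1-HIT; vc=[29]
#7 0x5d→b5/s1 MISS; vc=[29,13]
#8 0xa0→b10/s2 MISS; vc=[29,13,14]
#9 0xeb→b14/s2 VC-HIT; vc=[29,13,10]
#10 0xea→b14/s2 L1-HIT; vc=[29,13,10]
#11 0x5c→b5/s1 L1-HIT; vc=[29,13,10]
#12 0x91→b9/s1 MISS; vc=[29,13,10,5]
#13 0x5f→b5/s1 VC-HIT; vc=[29,13,10,9]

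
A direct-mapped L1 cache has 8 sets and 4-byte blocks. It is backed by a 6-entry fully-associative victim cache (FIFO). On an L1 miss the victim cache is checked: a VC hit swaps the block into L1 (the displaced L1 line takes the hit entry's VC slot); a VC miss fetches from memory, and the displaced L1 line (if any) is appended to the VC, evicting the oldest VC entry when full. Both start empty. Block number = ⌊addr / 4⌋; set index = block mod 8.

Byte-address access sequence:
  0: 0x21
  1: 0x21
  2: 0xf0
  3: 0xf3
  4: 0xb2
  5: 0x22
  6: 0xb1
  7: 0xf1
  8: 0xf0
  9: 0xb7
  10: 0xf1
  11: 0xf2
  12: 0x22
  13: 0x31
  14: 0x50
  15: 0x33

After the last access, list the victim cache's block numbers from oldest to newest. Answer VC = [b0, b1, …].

VC = [44, 60, 20]

  [0] addr=0x21 blk=8 s=0: MISS | VC []
  [1] addr=0x21 blk=8 s=0: L1-HIT | VC []
  [2] addr=0xf0 blk=60 s=4: MISS | VC []
  [3] addr=0xf3 blk=60 s=4: L1-HIT | VC []
  [4] addr=0xb2 blk=44 s=4: MISS | VC [60]
  [5] addr=0x22 blk=8 s=0: L1-HIT | VC [60]
  [6] addr=0xb1 blk=44 s=4: L1-HIT | VC [60]
  [7] addr=0xf1 blk=60 s=4: VC-HIT | VC [44]
  [8] addr=0xf0 blk=60 s=4: L1-HIT | VC [44]
  [9] addr=0xb7 blk=45 s=5: MISS | VC [44]
  [10] addr=0xf1 blk=60 s=4: L1-HIT | VC [44]
  [11] addr=0xf2 blk=60 s=4: L1-HIT | VC [44]
  [12] addr=0x22 blk=8 s=0: L1-HIT | VC [44]
  [13] addr=0x31 blk=12 s=4: MISS | VC [44, 60]
  [14] addr=0x50 blk=20 s=4: MISS | VC [44, 60, 12]
  [15] addr=0x33 blk=12 s=4: VC-HIT | VC [44, 60, 20]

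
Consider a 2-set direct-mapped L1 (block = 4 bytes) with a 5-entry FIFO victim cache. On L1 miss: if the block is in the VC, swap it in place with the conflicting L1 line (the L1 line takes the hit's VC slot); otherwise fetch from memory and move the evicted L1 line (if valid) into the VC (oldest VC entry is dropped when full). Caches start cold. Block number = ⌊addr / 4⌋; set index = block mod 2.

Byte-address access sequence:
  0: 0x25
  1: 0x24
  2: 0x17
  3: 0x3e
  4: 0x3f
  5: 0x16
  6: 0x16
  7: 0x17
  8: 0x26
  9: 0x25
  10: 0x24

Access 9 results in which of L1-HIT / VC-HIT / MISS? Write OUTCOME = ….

0: 0x25 (blk 9, set 1) → MISS  vc=[]
1: 0x24 (blk 9, set 1) → L1-HIT  vc=[]
2: 0x17 (blk 5, set 1) → MISS  vc=[9]
3: 0x3e (blk 15, set 1) → MISS  vc=[9, 5]
4: 0x3f (blk 15, set 1) → L1-HIT  vc=[9, 5]
5: 0x16 (blk 5, set 1) → VC-HIT  vc=[9, 15]
6: 0x16 (blk 5, set 1) → L1-HIT  vc=[9, 15]
7: 0x17 (blk 5, set 1) → L1-HIT  vc=[9, 15]
8: 0x26 (blk 9, set 1) → VC-HIT  vc=[5, 15]
9: 0x25 (blk 9, set 1) → L1-HIT  vc=[5, 15]
10: 0x24 (blk 9, set 1) → L1-HIT  vc=[5, 15]

OUTCOME = L1-HIT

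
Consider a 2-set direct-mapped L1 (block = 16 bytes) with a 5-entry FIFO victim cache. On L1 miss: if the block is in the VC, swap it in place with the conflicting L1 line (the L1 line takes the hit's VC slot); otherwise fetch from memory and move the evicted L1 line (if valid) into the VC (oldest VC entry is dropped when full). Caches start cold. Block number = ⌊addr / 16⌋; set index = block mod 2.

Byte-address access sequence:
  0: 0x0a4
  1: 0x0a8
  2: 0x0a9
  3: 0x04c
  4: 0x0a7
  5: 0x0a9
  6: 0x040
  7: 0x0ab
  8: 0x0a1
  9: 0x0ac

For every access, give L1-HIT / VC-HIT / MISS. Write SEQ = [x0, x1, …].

SEQ = [MISS, L1-HIT, L1-HIT, MISS, VC-HIT, L1-HIT, VC-HIT, VC-HIT, L1-HIT, L1-HIT]

  [0] addr=0xa4 blk=10 s=0: MISS | VC []
  [1] addr=0xa8 blk=10 s=0: L1-HIT | VC []
  [2] addr=0xa9 blk=10 s=0: L1-HIT | VC []
  [3] addr=0x4c blk=4 s=0: MISS | VC [10]
  [4] addr=0xa7 blk=10 s=0: VC-HIT | VC [4]
  [5] addr=0xa9 blk=10 s=0: L1-HIT | VC [4]
  [6] addr=0x40 blk=4 s=0: VC-HIT | VC [10]
  [7] addr=0xab blk=10 s=0: VC-HIT | VC [4]
  [8] addr=0xa1 blk=10 s=0: L1-HIT | VC [4]
  [9] addr=0xac blk=10 s=0: L1-HIT | VC [4]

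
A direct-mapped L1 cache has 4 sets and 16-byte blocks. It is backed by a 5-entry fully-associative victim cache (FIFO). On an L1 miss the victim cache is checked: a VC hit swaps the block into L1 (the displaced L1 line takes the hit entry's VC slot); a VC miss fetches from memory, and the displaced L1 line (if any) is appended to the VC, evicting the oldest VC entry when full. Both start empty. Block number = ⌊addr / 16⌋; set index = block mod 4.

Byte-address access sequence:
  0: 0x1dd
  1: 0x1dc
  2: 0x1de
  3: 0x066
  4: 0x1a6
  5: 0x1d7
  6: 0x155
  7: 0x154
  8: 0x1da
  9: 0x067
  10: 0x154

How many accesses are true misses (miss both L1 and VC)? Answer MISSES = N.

  [0] addr=0x1dd blk=29 s=1: MISS | VC []
  [1] addr=0x1dc blk=29 s=1: L1-HIT | VC []
  [2] addr=0x1de blk=29 s=1: L1-HIT | VC []
  [3] addr=0x66 blk=6 s=2: MISS | VC []
  [4] addr=0x1a6 blk=26 s=2: MISS | VC [6]
  [5] addr=0x1d7 blk=29 s=1: L1-HIT | VC [6]
  [6] addr=0x155 blk=21 s=1: MISS | VC [6, 29]
  [7] addr=0x154 blk=21 s=1: L1-HIT | VC [6, 29]
  [8] addr=0x1da blk=29 s=1: VC-HIT | VC [6, 21]
  [9] addr=0x67 blk=6 s=2: VC-HIT | VC [26, 21]
  [10] addr=0x154 blk=21 s=1: VC-HIT | VC [26, 29]

MISSES = 4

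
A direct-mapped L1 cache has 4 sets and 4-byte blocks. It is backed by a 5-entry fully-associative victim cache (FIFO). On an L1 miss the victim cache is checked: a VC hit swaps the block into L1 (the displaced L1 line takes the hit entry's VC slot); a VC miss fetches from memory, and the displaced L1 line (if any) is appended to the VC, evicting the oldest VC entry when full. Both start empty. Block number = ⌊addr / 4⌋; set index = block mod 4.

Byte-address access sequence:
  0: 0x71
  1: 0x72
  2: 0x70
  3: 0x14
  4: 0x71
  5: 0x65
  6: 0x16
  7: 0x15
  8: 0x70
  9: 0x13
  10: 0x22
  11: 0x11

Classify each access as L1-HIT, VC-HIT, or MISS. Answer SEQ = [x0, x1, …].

SEQ = [MISS, L1-HIT, L1-HIT, MISS, L1-HIT, MISS, VC-HIT, L1-HIT, L1-HIT, MISS, MISS, VC-HIT]

0: 0x71 (blk 28, set 0) → MISS  vc=[]
1: 0x72 (blk 28, set 0) → L1-HIT  vc=[]
2: 0x70 (blk 28, set 0) → L1-HIT  vc=[]
3: 0x14 (blk 5, set 1) → MISS  vc=[]
4: 0x71 (blk 28, set 0) → L1-HIT  vc=[]
5: 0x65 (blk 25, set 1) → MISS  vc=[5]
6: 0x16 (blk 5, set 1) → VC-HIT  vc=[25]
7: 0x15 (blk 5, set 1) → L1-HIT  vc=[25]
8: 0x70 (blk 28, set 0) → L1-HIT  vc=[25]
9: 0x13 (blk 4, set 0) → MISS  vc=[25, 28]
10: 0x22 (blk 8, set 0) → MISS  vc=[25, 28, 4]
11: 0x11 (blk 4, set 0) → VC-HIT  vc=[25, 28, 8]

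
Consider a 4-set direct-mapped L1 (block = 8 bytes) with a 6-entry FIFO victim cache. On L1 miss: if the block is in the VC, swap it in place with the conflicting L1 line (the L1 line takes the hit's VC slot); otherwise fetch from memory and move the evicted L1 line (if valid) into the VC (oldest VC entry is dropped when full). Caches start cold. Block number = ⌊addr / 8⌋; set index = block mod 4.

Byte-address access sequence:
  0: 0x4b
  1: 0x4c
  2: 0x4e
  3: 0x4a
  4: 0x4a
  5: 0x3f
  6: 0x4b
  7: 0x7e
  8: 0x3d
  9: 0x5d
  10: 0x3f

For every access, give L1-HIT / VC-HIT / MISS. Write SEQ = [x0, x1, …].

  [0] addr=0x4b blk=9 s=1: MISS | VC []
  [1] addr=0x4c blk=9 s=1: L1-HIT | VC []
  [2] addr=0x4e blk=9 s=1: L1-HIT | VC []
  [3] addr=0x4a blk=9 s=1: L1-HIT | VC []
  [4] addr=0x4a blk=9 s=1: L1-HIT | VC []
  [5] addr=0x3f blk=7 s=3: MISS | VC []
  [6] addr=0x4b blk=9 s=1: L1-HIT | VC []
  [7] addr=0x7e blk=15 s=3: MISS | VC [7]
  [8] addr=0x3d blk=7 s=3: VC-HIT | VC [15]
  [9] addr=0x5d blk=11 s=3: MISS | VC [15, 7]
  [10] addr=0x3f blk=7 s=3: VC-HIT | VC [15, 11]

SEQ = [MISS, L1-HIT, L1-HIT, L1-HIT, L1-HIT, MISS, L1-HIT, MISS, VC-HIT, MISS, VC-HIT]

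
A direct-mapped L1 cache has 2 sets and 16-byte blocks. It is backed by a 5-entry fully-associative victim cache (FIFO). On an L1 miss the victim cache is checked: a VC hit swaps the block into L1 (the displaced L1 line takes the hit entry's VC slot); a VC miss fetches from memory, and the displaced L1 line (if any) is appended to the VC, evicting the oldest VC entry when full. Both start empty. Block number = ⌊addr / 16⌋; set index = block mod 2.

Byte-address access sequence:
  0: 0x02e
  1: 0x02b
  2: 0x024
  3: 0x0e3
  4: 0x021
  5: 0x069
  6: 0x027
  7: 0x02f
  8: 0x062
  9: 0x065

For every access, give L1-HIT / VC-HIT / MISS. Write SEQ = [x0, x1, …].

SEQ = [MISS, L1-HIT, L1-HIT, MISS, VC-HIT, MISS, VC-HIT, L1-HIT, VC-HIT, L1-HIT]

#0 0x2e→b2/s0 MISS; vc=[]
#1 0x2b→b2/s0 L1-HIT; vc=[]
#2 0x24→b2/s0 L1-HIT; vc=[]
#3 0xe3→b14/s0 MISS; vc=[2]
#4 0x21→b2/s0 VC-HIT; vc=[14]
#5 0x69→b6/s0 MISS; vc=[14,2]
#6 0x27→b2/s0 VC-HIT; vc=[14,6]
#7 0x2f→b2/s0 L1-HIT; vc=[14,6]
#8 0x62→b6/s0 VC-HIT; vc=[14,2]
#9 0x65→b6/s0 L1-HIT; vc=[14,2]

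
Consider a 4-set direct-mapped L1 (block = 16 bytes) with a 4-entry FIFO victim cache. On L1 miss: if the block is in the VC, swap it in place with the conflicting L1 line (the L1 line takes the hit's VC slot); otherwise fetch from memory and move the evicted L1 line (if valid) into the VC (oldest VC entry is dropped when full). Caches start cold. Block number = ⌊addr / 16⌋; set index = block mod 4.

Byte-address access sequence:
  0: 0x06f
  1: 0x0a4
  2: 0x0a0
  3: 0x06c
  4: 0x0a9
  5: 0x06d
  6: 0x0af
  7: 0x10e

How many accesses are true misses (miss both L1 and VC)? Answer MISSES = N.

#0 0x6f→b6/s2 MISS; vc=[]
#1 0xa4→b10/s2 MISS; vc=[6]
#2 0xa0→b10/s2 L1-HIT; vc=[6]
#3 0x6c→b6/s2 VC-HIT; vc=[10]
#4 0xa9→b10/s2 VC-HIT; vc=[6]
#5 0x6d→b6/s2 VC-HIT; vc=[10]
#6 0xaf→b10/s2 VC-HIT; vc=[6]
#7 0x10e→b16/s0 MISS; vc=[6]

MISSES = 3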